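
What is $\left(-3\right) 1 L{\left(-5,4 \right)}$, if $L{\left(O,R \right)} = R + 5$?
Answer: $-27$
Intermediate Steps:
$L{\left(O,R \right)} = 5 + R$
$\left(-3\right) 1 L{\left(-5,4 \right)} = \left(-3\right) 1 \left(5 + 4\right) = \left(-3\right) 9 = -27$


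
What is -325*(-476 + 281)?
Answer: 63375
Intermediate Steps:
-325*(-476 + 281) = -325*(-195) = 63375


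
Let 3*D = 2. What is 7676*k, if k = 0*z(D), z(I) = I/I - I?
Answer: 0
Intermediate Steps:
D = 2/3 (D = (1/3)*2 = 2/3 ≈ 0.66667)
z(I) = 1 - I
k = 0 (k = 0*(1 - 1*2/3) = 0*(1 - 2/3) = 0*(1/3) = 0)
7676*k = 7676*0 = 0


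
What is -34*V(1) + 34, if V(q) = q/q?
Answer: 0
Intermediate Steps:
V(q) = 1
-34*V(1) + 34 = -34*1 + 34 = -34 + 34 = 0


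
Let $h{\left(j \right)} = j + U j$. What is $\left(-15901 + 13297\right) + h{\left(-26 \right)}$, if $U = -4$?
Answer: $-2526$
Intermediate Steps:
$h{\left(j \right)} = - 3 j$ ($h{\left(j \right)} = j - 4 j = - 3 j$)
$\left(-15901 + 13297\right) + h{\left(-26 \right)} = \left(-15901 + 13297\right) - -78 = -2604 + 78 = -2526$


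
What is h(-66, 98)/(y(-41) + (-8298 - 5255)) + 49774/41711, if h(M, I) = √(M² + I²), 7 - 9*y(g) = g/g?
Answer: 49774/41711 - 6*√3490/40657 ≈ 1.1846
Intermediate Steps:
y(g) = ⅔ (y(g) = 7/9 - g/(9*g) = 7/9 - ⅑*1 = 7/9 - ⅑ = ⅔)
h(M, I) = √(I² + M²)
h(-66, 98)/(y(-41) + (-8298 - 5255)) + 49774/41711 = √(98² + (-66)²)/(⅔ + (-8298 - 5255)) + 49774/41711 = √(9604 + 4356)/(⅔ - 13553) + 49774*(1/41711) = √13960/(-40657/3) + 49774/41711 = (2*√3490)*(-3/40657) + 49774/41711 = -6*√3490/40657 + 49774/41711 = 49774/41711 - 6*√3490/40657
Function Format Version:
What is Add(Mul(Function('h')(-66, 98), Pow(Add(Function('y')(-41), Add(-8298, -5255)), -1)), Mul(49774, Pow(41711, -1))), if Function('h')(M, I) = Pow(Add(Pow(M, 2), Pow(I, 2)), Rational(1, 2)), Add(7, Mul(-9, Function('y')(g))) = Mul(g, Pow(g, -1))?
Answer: Add(Rational(49774, 41711), Mul(Rational(-6, 40657), Pow(3490, Rational(1, 2)))) ≈ 1.1846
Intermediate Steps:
Function('y')(g) = Rational(2, 3) (Function('y')(g) = Add(Rational(7, 9), Mul(Rational(-1, 9), Mul(g, Pow(g, -1)))) = Add(Rational(7, 9), Mul(Rational(-1, 9), 1)) = Add(Rational(7, 9), Rational(-1, 9)) = Rational(2, 3))
Function('h')(M, I) = Pow(Add(Pow(I, 2), Pow(M, 2)), Rational(1, 2))
Add(Mul(Function('h')(-66, 98), Pow(Add(Function('y')(-41), Add(-8298, -5255)), -1)), Mul(49774, Pow(41711, -1))) = Add(Mul(Pow(Add(Pow(98, 2), Pow(-66, 2)), Rational(1, 2)), Pow(Add(Rational(2, 3), Add(-8298, -5255)), -1)), Mul(49774, Pow(41711, -1))) = Add(Mul(Pow(Add(9604, 4356), Rational(1, 2)), Pow(Add(Rational(2, 3), -13553), -1)), Mul(49774, Rational(1, 41711))) = Add(Mul(Pow(13960, Rational(1, 2)), Pow(Rational(-40657, 3), -1)), Rational(49774, 41711)) = Add(Mul(Mul(2, Pow(3490, Rational(1, 2))), Rational(-3, 40657)), Rational(49774, 41711)) = Add(Mul(Rational(-6, 40657), Pow(3490, Rational(1, 2))), Rational(49774, 41711)) = Add(Rational(49774, 41711), Mul(Rational(-6, 40657), Pow(3490, Rational(1, 2))))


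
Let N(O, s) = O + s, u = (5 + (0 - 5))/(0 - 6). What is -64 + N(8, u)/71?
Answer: -4536/71 ≈ -63.887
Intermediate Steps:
u = 0 (u = (5 - 5)/(-6) = 0*(-⅙) = 0)
-64 + N(8, u)/71 = -64 + (8 + 0)/71 = -64 + 8*(1/71) = -64 + 8/71 = -4536/71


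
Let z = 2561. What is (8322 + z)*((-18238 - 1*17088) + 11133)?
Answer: -263292419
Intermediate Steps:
(8322 + z)*((-18238 - 1*17088) + 11133) = (8322 + 2561)*((-18238 - 1*17088) + 11133) = 10883*((-18238 - 17088) + 11133) = 10883*(-35326 + 11133) = 10883*(-24193) = -263292419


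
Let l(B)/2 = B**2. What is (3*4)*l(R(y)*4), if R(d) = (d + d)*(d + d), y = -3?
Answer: 497664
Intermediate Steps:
R(d) = 4*d**2 (R(d) = (2*d)*(2*d) = 4*d**2)
l(B) = 2*B**2
(3*4)*l(R(y)*4) = (3*4)*(2*((4*(-3)**2)*4)**2) = 12*(2*((4*9)*4)**2) = 12*(2*(36*4)**2) = 12*(2*144**2) = 12*(2*20736) = 12*41472 = 497664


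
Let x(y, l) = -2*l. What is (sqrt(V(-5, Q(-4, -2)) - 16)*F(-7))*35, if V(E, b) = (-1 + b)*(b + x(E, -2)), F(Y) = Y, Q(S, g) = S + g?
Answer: -245*I*sqrt(2) ≈ -346.48*I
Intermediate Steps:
V(E, b) = (-1 + b)*(4 + b) (V(E, b) = (-1 + b)*(b - 2*(-2)) = (-1 + b)*(b + 4) = (-1 + b)*(4 + b))
(sqrt(V(-5, Q(-4, -2)) - 16)*F(-7))*35 = (sqrt((-4 + (-4 - 2)**2 + 3*(-4 - 2)) - 16)*(-7))*35 = (sqrt((-4 + (-6)**2 + 3*(-6)) - 16)*(-7))*35 = (sqrt((-4 + 36 - 18) - 16)*(-7))*35 = (sqrt(14 - 16)*(-7))*35 = (sqrt(-2)*(-7))*35 = ((I*sqrt(2))*(-7))*35 = -7*I*sqrt(2)*35 = -245*I*sqrt(2)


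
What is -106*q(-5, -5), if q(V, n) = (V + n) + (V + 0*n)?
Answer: 1590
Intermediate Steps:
q(V, n) = n + 2*V (q(V, n) = (V + n) + (V + 0) = (V + n) + V = n + 2*V)
-106*q(-5, -5) = -106*(-5 + 2*(-5)) = -106*(-5 - 10) = -106*(-15) = 1590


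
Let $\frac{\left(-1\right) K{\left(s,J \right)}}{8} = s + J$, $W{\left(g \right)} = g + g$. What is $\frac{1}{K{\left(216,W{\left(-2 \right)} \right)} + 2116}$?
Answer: $\frac{1}{420} \approx 0.002381$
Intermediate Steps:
$W{\left(g \right)} = 2 g$
$K{\left(s,J \right)} = - 8 J - 8 s$ ($K{\left(s,J \right)} = - 8 \left(s + J\right) = - 8 \left(J + s\right) = - 8 J - 8 s$)
$\frac{1}{K{\left(216,W{\left(-2 \right)} \right)} + 2116} = \frac{1}{\left(- 8 \cdot 2 \left(-2\right) - 1728\right) + 2116} = \frac{1}{\left(\left(-8\right) \left(-4\right) - 1728\right) + 2116} = \frac{1}{\left(32 - 1728\right) + 2116} = \frac{1}{-1696 + 2116} = \frac{1}{420}$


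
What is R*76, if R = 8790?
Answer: 668040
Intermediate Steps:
R*76 = 8790*76 = 668040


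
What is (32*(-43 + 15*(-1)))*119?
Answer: -220864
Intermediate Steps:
(32*(-43 + 15*(-1)))*119 = (32*(-43 - 15))*119 = (32*(-58))*119 = -1856*119 = -220864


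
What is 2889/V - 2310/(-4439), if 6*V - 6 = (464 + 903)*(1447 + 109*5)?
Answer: 1061206221/2014617955 ≈ 0.52675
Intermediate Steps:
V = 453845 (V = 1 + ((464 + 903)*(1447 + 109*5))/6 = 1 + (1367*(1447 + 545))/6 = 1 + (1367*1992)/6 = 1 + (⅙)*2723064 = 1 + 453844 = 453845)
2889/V - 2310/(-4439) = 2889/453845 - 2310/(-4439) = 2889*(1/453845) - 2310*(-1/4439) = 2889/453845 + 2310/4439 = 1061206221/2014617955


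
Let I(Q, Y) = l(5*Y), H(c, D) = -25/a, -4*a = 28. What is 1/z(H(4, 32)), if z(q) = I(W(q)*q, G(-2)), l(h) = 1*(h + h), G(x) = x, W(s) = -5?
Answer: -1/20 ≈ -0.050000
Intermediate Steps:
a = -7 (a = -1/4*28 = -7)
l(h) = 2*h (l(h) = 1*(2*h) = 2*h)
H(c, D) = 25/7 (H(c, D) = -25/(-7) = -25*(-1/7) = 25/7)
I(Q, Y) = 10*Y (I(Q, Y) = 2*(5*Y) = 10*Y)
z(q) = -20 (z(q) = 10*(-2) = -20)
1/z(H(4, 32)) = 1/(-20) = -1/20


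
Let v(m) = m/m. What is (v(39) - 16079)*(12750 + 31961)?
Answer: -718863458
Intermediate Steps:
v(m) = 1
(v(39) - 16079)*(12750 + 31961) = (1 - 16079)*(12750 + 31961) = -16078*44711 = -718863458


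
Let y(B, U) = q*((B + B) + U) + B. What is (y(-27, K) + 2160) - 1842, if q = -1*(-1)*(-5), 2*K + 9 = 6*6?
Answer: 987/2 ≈ 493.50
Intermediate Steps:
K = 27/2 (K = -9/2 + (6*6)/2 = -9/2 + (1/2)*36 = -9/2 + 18 = 27/2 ≈ 13.500)
q = -5 (q = 1*(-5) = -5)
y(B, U) = -9*B - 5*U (y(B, U) = -5*((B + B) + U) + B = -5*(2*B + U) + B = -5*(U + 2*B) + B = (-10*B - 5*U) + B = -9*B - 5*U)
(y(-27, K) + 2160) - 1842 = ((-9*(-27) - 5*27/2) + 2160) - 1842 = ((243 - 135/2) + 2160) - 1842 = (351/2 + 2160) - 1842 = 4671/2 - 1842 = 987/2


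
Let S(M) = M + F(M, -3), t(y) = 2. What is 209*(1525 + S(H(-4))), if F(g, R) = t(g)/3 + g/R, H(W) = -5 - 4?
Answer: 952831/3 ≈ 3.1761e+5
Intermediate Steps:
H(W) = -9
F(g, R) = ⅔ + g/R (F(g, R) = 2/3 + g/R = 2*(⅓) + g/R = ⅔ + g/R)
S(M) = ⅔ + 2*M/3 (S(M) = M + (⅔ + M/(-3)) = M + (⅔ + M*(-⅓)) = M + (⅔ - M/3) = ⅔ + 2*M/3)
209*(1525 + S(H(-4))) = 209*(1525 + (⅔ + (⅔)*(-9))) = 209*(1525 + (⅔ - 6)) = 209*(1525 - 16/3) = 209*(4559/3) = 952831/3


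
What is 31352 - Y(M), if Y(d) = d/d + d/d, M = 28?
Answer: 31350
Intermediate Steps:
Y(d) = 2 (Y(d) = 1 + 1 = 2)
31352 - Y(M) = 31352 - 1*2 = 31352 - 2 = 31350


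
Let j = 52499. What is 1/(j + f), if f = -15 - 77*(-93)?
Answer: 1/59645 ≈ 1.6766e-5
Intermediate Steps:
f = 7146 (f = -15 + 7161 = 7146)
1/(j + f) = 1/(52499 + 7146) = 1/59645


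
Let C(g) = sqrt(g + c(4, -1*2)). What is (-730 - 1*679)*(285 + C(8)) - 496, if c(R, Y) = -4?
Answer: -404879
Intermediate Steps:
C(g) = sqrt(-4 + g) (C(g) = sqrt(g - 4) = sqrt(-4 + g))
(-730 - 1*679)*(285 + C(8)) - 496 = (-730 - 1*679)*(285 + sqrt(-4 + 8)) - 496 = (-730 - 679)*(285 + sqrt(4)) - 496 = -1409*(285 + 2) - 496 = -1409*287 - 496 = -404383 - 496 = -404879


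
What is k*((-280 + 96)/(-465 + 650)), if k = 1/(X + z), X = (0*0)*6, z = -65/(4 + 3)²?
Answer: 9016/12025 ≈ 0.74977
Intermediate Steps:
z = -65/49 (z = -65/(7²) = -65/49 ≈ -1.3265)
X = 0 (X = 0*6 = 0)
k = -49/65 (k = 1/(0 - 65/49) = 1/(-65/49) = -49/65 ≈ -0.75385)
k*((-280 + 96)/(-465 + 650)) = -49*(-280 + 96)/(65*(-465 + 650)) = -(-9016)/(65*185) = -49/65*(-184/185) = 9016/12025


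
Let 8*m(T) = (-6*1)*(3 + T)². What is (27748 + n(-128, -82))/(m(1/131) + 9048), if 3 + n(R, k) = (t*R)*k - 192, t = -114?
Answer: -20061054551/155156301 ≈ -129.30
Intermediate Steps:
m(T) = -3*(3 + T)²/4 (m(T) = ((-6*1)*(3 + T)²)/8 = (-6*(3 + T)²)/8 = -3*(3 + T)²/4)
n(R, k) = -195 - 114*R*k (n(R, k) = -3 + ((-114*R)*k - 192) = -3 + (-114*R*k - 192) = -3 + (-192 - 114*R*k) = -195 - 114*R*k)
(27748 + n(-128, -82))/(m(1/131) + 9048) = (27748 + (-195 - 114*(-128)*(-82)))/(-3*(3 + 1/131)²/4 + 9048) = (27748 + (-195 - 1196544))/(-3*(3 + 1/131)²/4 + 9048) = (27748 - 1196739)/(-3*(394/131)²/4 + 9048) = -1168991/(-¾*155236/17161 + 9048) = -1168991/(-116427/17161 + 9048) = -1168991/155156301/17161 = -1168991*17161/155156301 = -20061054551/155156301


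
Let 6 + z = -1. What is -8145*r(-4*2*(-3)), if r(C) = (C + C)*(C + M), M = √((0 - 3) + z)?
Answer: -9383040 - 390960*I*√10 ≈ -9.383e+6 - 1.2363e+6*I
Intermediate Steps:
z = -7 (z = -6 - 1 = -7)
M = I*√10 (M = √((0 - 3) - 7) = √(-3 - 7) = √(-10) = I*√10 ≈ 3.1623*I)
r(C) = 2*C*(C + I*√10) (r(C) = (C + C)*(C + I*√10) = (2*C)*(C + I*√10) = 2*C*(C + I*√10))
-8145*r(-4*2*(-3)) = -16290*-4*2*(-3)*(-4*2*(-3) + I*√10) = -16290*(-8*(-3))*(-8*(-3) + I*√10) = -16290*24*(24 + I*√10) = -8145*(1152 + 48*I*√10) = -9383040 - 390960*I*√10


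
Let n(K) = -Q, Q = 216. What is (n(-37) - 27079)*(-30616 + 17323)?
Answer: 362832435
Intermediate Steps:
n(K) = -216 (n(K) = -1*216 = -216)
(n(-37) - 27079)*(-30616 + 17323) = (-216 - 27079)*(-30616 + 17323) = -27295*(-13293) = 362832435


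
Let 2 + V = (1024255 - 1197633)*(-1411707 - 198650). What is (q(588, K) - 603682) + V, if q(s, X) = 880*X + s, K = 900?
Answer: 279200664850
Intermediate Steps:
q(s, X) = s + 880*X
V = 279200475944 (V = -2 + (1024255 - 1197633)*(-1411707 - 198650) = -2 - 173378*(-1610357) = -2 + 279200475946 = 279200475944)
(q(588, K) - 603682) + V = ((588 + 880*900) - 603682) + 279200475944 = ((588 + 792000) - 603682) + 279200475944 = (792588 - 603682) + 279200475944 = 188906 + 279200475944 = 279200664850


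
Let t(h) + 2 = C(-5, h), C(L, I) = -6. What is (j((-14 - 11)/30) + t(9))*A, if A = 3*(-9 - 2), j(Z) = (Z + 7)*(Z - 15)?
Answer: 41833/12 ≈ 3486.1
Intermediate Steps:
j(Z) = (-15 + Z)*(7 + Z) (j(Z) = (7 + Z)*(-15 + Z) = (-15 + Z)*(7 + Z))
A = -33 (A = 3*(-11) = -33)
t(h) = -8 (t(h) = -2 - 6 = -8)
(j((-14 - 11)/30) + t(9))*A = ((-105 + ((-14 - 11)/30)**2 - 8*(-14 - 11)/30) - 8)*(-33) = ((-105 + (-25*1/30)**2 - (-200)/30) - 8)*(-33) = ((-105 + (-5/6)**2 - 8*(-5/6)) - 8)*(-33) = ((-105 + 25/36 + 20/3) - 8)*(-33) = (-3515/36 - 8)*(-33) = -3803/36*(-33) = 41833/12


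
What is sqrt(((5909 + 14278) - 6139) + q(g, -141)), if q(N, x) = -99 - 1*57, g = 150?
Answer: 2*sqrt(3473) ≈ 117.86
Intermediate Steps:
q(N, x) = -156 (q(N, x) = -99 - 57 = -156)
sqrt(((5909 + 14278) - 6139) + q(g, -141)) = sqrt(((5909 + 14278) - 6139) - 156) = sqrt((20187 - 6139) - 156) = sqrt(14048 - 156) = sqrt(13892) = 2*sqrt(3473)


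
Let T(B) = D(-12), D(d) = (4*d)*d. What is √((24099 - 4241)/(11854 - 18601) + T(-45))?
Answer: 137*√1389882/6747 ≈ 23.939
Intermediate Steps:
D(d) = 4*d²
T(B) = 576 (T(B) = 4*(-12)² = 4*144 = 576)
√((24099 - 4241)/(11854 - 18601) + T(-45)) = √((24099 - 4241)/(11854 - 18601) + 576) = √(19858/(-6747) + 576) = √(19858*(-1/6747) + 576) = √(-19858/6747 + 576) = √(3866414/6747) = 137*√1389882/6747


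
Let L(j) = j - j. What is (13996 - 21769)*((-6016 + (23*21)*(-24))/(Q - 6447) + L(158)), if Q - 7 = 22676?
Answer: 11405582/1353 ≈ 8429.8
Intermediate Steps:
Q = 22683 (Q = 7 + 22676 = 22683)
L(j) = 0
(13996 - 21769)*((-6016 + (23*21)*(-24))/(Q - 6447) + L(158)) = (13996 - 21769)*((-6016 + (23*21)*(-24))/(22683 - 6447) + 0) = -7773*((-6016 + 483*(-24))/16236 + 0) = -7773*((-6016 - 11592)*(1/16236) + 0) = -7773*(-17608*1/16236 + 0) = -7773*(-4402/4059 + 0) = -7773*(-4402/4059) = 11405582/1353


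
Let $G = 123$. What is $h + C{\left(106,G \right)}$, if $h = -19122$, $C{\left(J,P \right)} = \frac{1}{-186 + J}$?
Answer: $- \frac{1529761}{80} \approx -19122.0$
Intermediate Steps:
$h + C{\left(106,G \right)} = -19122 + \frac{1}{-186 + 106} = -19122 + \frac{1}{-80} = -19122 - \frac{1}{80} = - \frac{1529761}{80}$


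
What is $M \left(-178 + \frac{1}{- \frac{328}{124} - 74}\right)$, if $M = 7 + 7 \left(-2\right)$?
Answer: $\frac{2960713}{2376} \approx 1246.1$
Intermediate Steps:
$M = -7$ ($M = 7 - 14 = -7$)
$M \left(-178 + \frac{1}{- \frac{328}{124} - 74}\right) = - 7 \left(-178 + \frac{1}{- \frac{328}{124} - 74}\right) = - 7 \left(-178 + \frac{1}{\left(-328\right) \frac{1}{124} - 74}\right) = - 7 \left(-178 + \frac{1}{- \frac{82}{31} - 74}\right) = - 7 \left(-178 + \frac{1}{- \frac{2376}{31}}\right) = - 7 \left(-178 - \frac{31}{2376}\right) = \left(-7\right) \left(- \frac{422959}{2376}\right) = \frac{2960713}{2376}$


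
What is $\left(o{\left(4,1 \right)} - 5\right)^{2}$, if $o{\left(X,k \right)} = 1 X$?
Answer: $1$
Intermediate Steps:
$o{\left(X,k \right)} = X$
$\left(o{\left(4,1 \right)} - 5\right)^{2} = \left(4 - 5\right)^{2} = \left(-1\right)^{2} = 1$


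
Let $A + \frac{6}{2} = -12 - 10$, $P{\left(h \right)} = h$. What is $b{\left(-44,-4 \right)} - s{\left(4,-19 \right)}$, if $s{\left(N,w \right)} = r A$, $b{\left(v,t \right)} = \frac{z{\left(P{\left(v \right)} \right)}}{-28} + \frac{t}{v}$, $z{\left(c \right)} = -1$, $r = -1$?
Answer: $- \frac{7661}{308} \approx -24.873$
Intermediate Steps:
$A = -25$ ($A = -3 - 22 = -25$)
$b{\left(v,t \right)} = \frac{1}{28} + \frac{t}{v}$ ($b{\left(v,t \right)} = - \frac{1}{-28} + \frac{t}{v} = \left(-1\right) \left(- \frac{1}{28}\right) + \frac{t}{v} = \frac{1}{28} + \frac{t}{v}$)
$s{\left(N,w \right)} = 25$ ($s{\left(N,w \right)} = \left(-1\right) \left(-25\right) = 25$)
$b{\left(-44,-4 \right)} - s{\left(4,-19 \right)} = \frac{-4 + \frac{1}{28} \left(-44\right)}{-44} - 25 = - \frac{-4 - \frac{11}{7}}{44} - 25 = \left(- \frac{1}{44}\right) \left(- \frac{39}{7}\right) - 25 = \frac{39}{308} - 25 = - \frac{7661}{308}$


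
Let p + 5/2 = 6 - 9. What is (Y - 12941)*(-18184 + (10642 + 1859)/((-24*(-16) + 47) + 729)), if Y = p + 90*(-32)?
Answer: 667274962167/2320 ≈ 2.8762e+8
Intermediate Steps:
p = -11/2 (p = -5/2 + (6 - 9) = -5/2 - 3 = -11/2 ≈ -5.5000)
Y = -5771/2 (Y = -11/2 + 90*(-32) = -11/2 - 2880 = -5771/2 ≈ -2885.5)
(Y - 12941)*(-18184 + (10642 + 1859)/((-24*(-16) + 47) + 729)) = (-5771/2 - 12941)*(-18184 + (10642 + 1859)/((-24*(-16) + 47) + 729)) = -31653*(-18184 + 12501/((384 + 47) + 729))/2 = -31653*(-18184 + 12501/(431 + 729))/2 = -31653*(-18184 + 12501/1160)/2 = -31653/2*(-21080939/1160) = 667274962167/2320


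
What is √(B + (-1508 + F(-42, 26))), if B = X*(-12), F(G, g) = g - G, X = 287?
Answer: 2*I*√1221 ≈ 69.886*I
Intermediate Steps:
B = -3444 (B = 287*(-12) = -3444)
√(B + (-1508 + F(-42, 26))) = √(-3444 + (-1508 + (26 - 1*(-42)))) = √(-3444 + (-1508 + (26 + 42))) = √(-3444 + (-1508 + 68)) = √(-3444 - 1440) = √(-4884) = 2*I*√1221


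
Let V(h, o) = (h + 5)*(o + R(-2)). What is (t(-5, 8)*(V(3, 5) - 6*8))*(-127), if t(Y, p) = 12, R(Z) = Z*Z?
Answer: -36576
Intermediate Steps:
R(Z) = Z²
V(h, o) = (4 + o)*(5 + h) (V(h, o) = (h + 5)*(o + (-2)²) = (5 + h)*(o + 4) = (5 + h)*(4 + o) = (4 + o)*(5 + h))
(t(-5, 8)*(V(3, 5) - 6*8))*(-127) = (12*((20 + 4*3 + 5*5 + 3*5) - 6*8))*(-127) = (12*((20 + 12 + 25 + 15) - 48))*(-127) = (12*(72 - 48))*(-127) = (12*24)*(-127) = 288*(-127) = -36576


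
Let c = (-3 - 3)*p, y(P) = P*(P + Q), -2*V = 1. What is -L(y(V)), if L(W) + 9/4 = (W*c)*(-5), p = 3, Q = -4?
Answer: -801/4 ≈ -200.25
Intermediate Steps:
V = -½ (V = -½*1 = -½ ≈ -0.50000)
y(P) = P*(-4 + P) (y(P) = P*(P - 4) = P*(-4 + P))
c = -18 (c = (-3 - 3)*3 = -6*3 = -18)
L(W) = -9/4 + 90*W (L(W) = -9/4 + (W*(-18))*(-5) = -9/4 - 18*W*(-5) = -9/4 + 90*W)
-L(y(V)) = -(-9/4 + 90*(-(-4 - ½)/2)) = -(-9/4 + 90*(-½*(-9/2))) = -(-9/4 + 90*(9/4)) = -(-9/4 + 405/2) = -1*801/4 = -801/4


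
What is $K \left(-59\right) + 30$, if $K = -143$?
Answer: $8467$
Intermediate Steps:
$K \left(-59\right) + 30 = \left(-143\right) \left(-59\right) + 30 = 8437 + 30 = 8467$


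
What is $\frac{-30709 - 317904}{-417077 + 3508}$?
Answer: $\frac{348613}{413569} \approx 0.84294$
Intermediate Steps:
$\frac{-30709 - 317904}{-417077 + 3508} = - \frac{348613}{-413569} = \left(-348613\right) \left(- \frac{1}{413569}\right) = \frac{348613}{413569}$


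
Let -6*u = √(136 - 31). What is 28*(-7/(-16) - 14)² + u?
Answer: 329623/64 - √105/6 ≈ 5148.6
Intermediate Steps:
u = -√105/6 (u = -√(136 - 31)/6 = -√105/6 ≈ -1.7078)
28*(-7/(-16) - 14)² + u = 28*(-7/(-16) - 14)² - √105/6 = 28*(-7*(-1/16) - 14)² - √105/6 = 28*(7/16 - 14)² - √105/6 = 28*(-217/16)² - √105/6 = 28*(47089/256) - √105/6 = 329623/64 - √105/6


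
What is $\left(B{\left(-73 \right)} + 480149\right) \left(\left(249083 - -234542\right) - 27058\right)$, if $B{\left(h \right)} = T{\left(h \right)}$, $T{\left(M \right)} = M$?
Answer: $219186859092$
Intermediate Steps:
$B{\left(h \right)} = h$
$\left(B{\left(-73 \right)} + 480149\right) \left(\left(249083 - -234542\right) - 27058\right) = \left(-73 + 480149\right) \left(\left(249083 - -234542\right) - 27058\right) = 480076 \left(\left(249083 + 234542\right) - 27058\right) = 480076 \left(483625 - 27058\right) = 480076 \cdot 456567 = 219186859092$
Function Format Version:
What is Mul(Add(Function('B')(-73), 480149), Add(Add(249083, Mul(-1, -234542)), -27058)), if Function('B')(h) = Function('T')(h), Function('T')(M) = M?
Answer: 219186859092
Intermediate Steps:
Function('B')(h) = h
Mul(Add(Function('B')(-73), 480149), Add(Add(249083, Mul(-1, -234542)), -27058)) = Mul(Add(-73, 480149), Add(Add(249083, Mul(-1, -234542)), -27058)) = Mul(480076, Add(Add(249083, 234542), -27058)) = Mul(480076, Add(483625, -27058)) = Mul(480076, 456567) = 219186859092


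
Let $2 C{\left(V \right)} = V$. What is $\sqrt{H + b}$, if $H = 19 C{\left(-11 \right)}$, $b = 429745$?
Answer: $\frac{\sqrt{1718562}}{2} \approx 655.47$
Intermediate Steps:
$C{\left(V \right)} = \frac{V}{2}$
$H = - \frac{209}{2}$ ($H = 19 \cdot \frac{1}{2} \left(-11\right) = 19 \left(- \frac{11}{2}\right) = - \frac{209}{2} \approx -104.5$)
$\sqrt{H + b} = \sqrt{- \frac{209}{2} + 429745} = \sqrt{\frac{859281}{2}} = \frac{\sqrt{1718562}}{2}$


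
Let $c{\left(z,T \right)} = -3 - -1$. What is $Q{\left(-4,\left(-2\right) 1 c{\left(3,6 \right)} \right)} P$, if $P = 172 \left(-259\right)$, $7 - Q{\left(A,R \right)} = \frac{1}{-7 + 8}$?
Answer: $-267288$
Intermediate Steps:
$c{\left(z,T \right)} = -2$ ($c{\left(z,T \right)} = -3 + 1 = -2$)
$Q{\left(A,R \right)} = 6$ ($Q{\left(A,R \right)} = 7 - \frac{1}{-7 + 8} = 7 - 1^{-1} = 7 - 1 = 6$)
$P = -44548$
$Q{\left(-4,\left(-2\right) 1 c{\left(3,6 \right)} \right)} P = 6 \left(-44548\right) = -267288$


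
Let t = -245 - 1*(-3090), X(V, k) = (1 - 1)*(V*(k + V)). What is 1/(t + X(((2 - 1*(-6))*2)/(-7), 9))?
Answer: 1/2845 ≈ 0.00035149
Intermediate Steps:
X(V, k) = 0 (X(V, k) = 0*(V*(V + k)) = 0)
t = 2845 (t = -245 + 3090 = 2845)
1/(t + X(((2 - 1*(-6))*2)/(-7), 9)) = 1/(2845 + 0) = 1/2845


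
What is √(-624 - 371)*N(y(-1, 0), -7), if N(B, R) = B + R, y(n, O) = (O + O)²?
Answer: -7*I*√995 ≈ -220.81*I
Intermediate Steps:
y(n, O) = 4*O² (y(n, O) = (2*O)² = 4*O²)
√(-624 - 371)*N(y(-1, 0), -7) = √(-624 - 371)*(4*0² - 7) = √(-995)*(4*0 - 7) = (I*√995)*(0 - 7) = (I*√995)*(-7) = -7*I*√995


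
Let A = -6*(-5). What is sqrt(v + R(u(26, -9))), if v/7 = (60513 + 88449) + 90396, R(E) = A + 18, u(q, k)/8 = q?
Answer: sqrt(1675554) ≈ 1294.4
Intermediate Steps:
u(q, k) = 8*q
A = 30
R(E) = 48 (R(E) = 30 + 18 = 48)
v = 1675506 (v = 7*((60513 + 88449) + 90396) = 7*(148962 + 90396) = 7*239358 = 1675506)
sqrt(v + R(u(26, -9))) = sqrt(1675506 + 48) = sqrt(1675554)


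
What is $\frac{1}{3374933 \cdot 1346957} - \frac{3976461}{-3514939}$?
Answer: $\frac{18076552819553285080}{15978524746249353259} \approx 1.1313$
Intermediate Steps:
$\frac{1}{3374933 \cdot 1346957} - \frac{3976461}{-3514939} = \frac{1}{3374933} \cdot \frac{1}{1346957} - - \frac{3976461}{3514939} = \frac{1}{4545889628881} + \frac{3976461}{3514939} = \frac{18076552819553285080}{15978524746249353259}$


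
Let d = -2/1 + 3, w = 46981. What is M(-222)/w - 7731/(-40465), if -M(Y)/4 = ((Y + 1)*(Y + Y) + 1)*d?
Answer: -15519302389/1901086165 ≈ -8.1634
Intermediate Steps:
d = 1 (d = -2*1 + 3 = -2 + 3 = 1)
M(Y) = -4 - 8*Y*(1 + Y) (M(Y) = -4*((Y + 1)*(Y + Y) + 1) = -4*((1 + Y)*(2*Y) + 1) = -4*(2*Y*(1 + Y) + 1) = -4*(1 + 2*Y*(1 + Y)) = -4 - 8*Y*(1 + Y))
M(-222)/w - 7731/(-40465) = (-4 - 8*(-222) - 8*(-222)**2)/46981 - 7731/(-40465) = (-4 + 1776 - 8*49284)*(1/46981) - 7731*(-1/40465) = (-4 + 1776 - 394272)*(1/46981) + 7731/40465 = -392500*1/46981 + 7731/40465 = -392500/46981 + 7731/40465 = -15519302389/1901086165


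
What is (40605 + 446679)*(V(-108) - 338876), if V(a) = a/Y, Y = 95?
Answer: -15687293641152/95 ≈ -1.6513e+11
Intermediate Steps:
V(a) = a/95
(40605 + 446679)*(V(-108) - 338876) = (40605 + 446679)*((1/95)*(-108) - 338876) = 487284*(-108/95 - 338876) = 487284*(-32193328/95) = -15687293641152/95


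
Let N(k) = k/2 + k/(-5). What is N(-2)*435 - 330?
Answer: -591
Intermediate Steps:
N(k) = 3*k/10 (N(k) = k*(1/2) + k*(-1/5) = k/2 - k/5 = 3*k/10)
N(-2)*435 - 330 = ((3/10)*(-2))*435 - 330 = -3/5*435 - 330 = -261 - 330 = -591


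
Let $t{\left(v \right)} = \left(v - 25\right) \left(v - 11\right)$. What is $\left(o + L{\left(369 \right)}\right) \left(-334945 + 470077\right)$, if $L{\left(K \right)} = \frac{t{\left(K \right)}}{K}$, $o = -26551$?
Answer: $- \frac{435763178348}{123} \approx -3.5428 \cdot 10^{9}$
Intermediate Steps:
$t{\left(v \right)} = \left(-25 + v\right) \left(-11 + v\right)$
$L{\left(K \right)} = \frac{275 + K^{2} - 36 K}{K}$
$\left(o + L{\left(369 \right)}\right) \left(-334945 + 470077\right) = \left(-26551 + \left(-36 + 369 + \frac{275}{369}\right)\right) \left(-334945 + 470077\right) = \left(-26551 + \left(-36 + 369 + 275 \cdot \frac{1}{369}\right)\right) 135132 = \left(-26551 + \left(-36 + 369 + \frac{275}{369}\right)\right) 135132 = \left(-26551 + \frac{123152}{369}\right) 135132 = \left(- \frac{9674167}{369}\right) 135132 = - \frac{435763178348}{123}$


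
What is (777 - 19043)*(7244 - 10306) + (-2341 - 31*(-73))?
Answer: 55930414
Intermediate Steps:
(777 - 19043)*(7244 - 10306) + (-2341 - 31*(-73)) = -18266*(-3062) + (-2341 - 1*(-2263)) = 55930492 + (-2341 + 2263) = 55930492 - 78 = 55930414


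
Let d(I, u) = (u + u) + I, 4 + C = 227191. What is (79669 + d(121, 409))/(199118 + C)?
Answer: 7328/38755 ≈ 0.18909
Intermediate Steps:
C = 227187 (C = -4 + 227191 = 227187)
d(I, u) = I + 2*u (d(I, u) = 2*u + I = I + 2*u)
(79669 + d(121, 409))/(199118 + C) = (79669 + (121 + 2*409))/(199118 + 227187) = (79669 + (121 + 818))/426305 = (79669 + 939)*(1/426305) = 80608*(1/426305) = 7328/38755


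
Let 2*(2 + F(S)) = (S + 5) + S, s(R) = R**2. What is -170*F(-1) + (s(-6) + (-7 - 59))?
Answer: 55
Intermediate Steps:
F(S) = 1/2 + S (F(S) = -2 + ((S + 5) + S)/2 = -2 + ((5 + S) + S)/2 = -2 + (5 + 2*S)/2 = -2 + (5/2 + S) = 1/2 + S)
-170*F(-1) + (s(-6) + (-7 - 59)) = -170*(1/2 - 1) + ((-6)**2 + (-7 - 59)) = -170*(-1/2) + (36 - 66) = 85 - 30 = 55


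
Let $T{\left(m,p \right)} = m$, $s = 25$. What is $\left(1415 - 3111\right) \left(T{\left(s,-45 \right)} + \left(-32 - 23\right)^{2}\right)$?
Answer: $-5172800$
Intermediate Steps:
$\left(1415 - 3111\right) \left(T{\left(s,-45 \right)} + \left(-32 - 23\right)^{2}\right) = \left(1415 - 3111\right) \left(25 + \left(-32 - 23\right)^{2}\right) = - 1696 \left(25 + \left(-55\right)^{2}\right) = - 1696 \left(25 + 3025\right) = \left(-1696\right) 3050 = -5172800$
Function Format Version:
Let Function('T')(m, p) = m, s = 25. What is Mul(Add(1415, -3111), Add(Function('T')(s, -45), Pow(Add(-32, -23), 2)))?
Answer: -5172800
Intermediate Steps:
Mul(Add(1415, -3111), Add(Function('T')(s, -45), Pow(Add(-32, -23), 2))) = Mul(Add(1415, -3111), Add(25, Pow(Add(-32, -23), 2))) = Mul(-1696, Add(25, Pow(-55, 2))) = Mul(-1696, Add(25, 3025)) = Mul(-1696, 3050) = -5172800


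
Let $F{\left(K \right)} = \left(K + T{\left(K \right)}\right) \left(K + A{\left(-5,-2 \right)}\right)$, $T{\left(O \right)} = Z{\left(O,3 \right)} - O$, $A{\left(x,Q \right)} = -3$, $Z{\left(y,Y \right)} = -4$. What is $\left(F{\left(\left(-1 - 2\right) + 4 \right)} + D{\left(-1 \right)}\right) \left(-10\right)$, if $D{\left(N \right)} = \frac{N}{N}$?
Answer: $-90$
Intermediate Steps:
$D{\left(N \right)} = 1$
$T{\left(O \right)} = -4 - O$
$F{\left(K \right)} = 12 - 4 K$ ($F{\left(K \right)} = \left(K - \left(4 + K\right)\right) \left(K - 3\right) = - 4 \left(-3 + K\right) = 12 - 4 K$)
$\left(F{\left(\left(-1 - 2\right) + 4 \right)} + D{\left(-1 \right)}\right) \left(-10\right) = \left(\left(12 - 4 \left(\left(-1 - 2\right) + 4\right)\right) + 1\right) \left(-10\right) = \left(\left(12 - 4 \left(-3 + 4\right)\right) + 1\right) \left(-10\right) = \left(\left(12 - 4\right) + 1\right) \left(-10\right) = \left(8 + 1\right) \left(-10\right) = 9 \left(-10\right) = -90$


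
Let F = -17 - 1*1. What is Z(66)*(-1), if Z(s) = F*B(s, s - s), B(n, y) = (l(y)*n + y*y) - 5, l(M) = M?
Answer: -90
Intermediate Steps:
F = -18 (F = -17 - 1 = -18)
B(n, y) = -5 + y² + n*y (B(n, y) = (y*n + y*y) - 5 = (n*y + y²) - 5 = (y² + n*y) - 5 = -5 + y² + n*y)
Z(s) = 90 (Z(s) = -18*(-5 + (s - s)² + s*(s - s)) = -18*(-5 + 0² + s*0) = -18*(-5 + 0 + 0) = -18*(-5) = 90)
Z(66)*(-1) = 90*(-1) = -90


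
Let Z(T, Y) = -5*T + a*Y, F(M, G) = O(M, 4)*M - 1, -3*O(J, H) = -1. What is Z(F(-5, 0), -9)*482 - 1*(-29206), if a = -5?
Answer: 171968/3 ≈ 57323.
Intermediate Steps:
O(J, H) = ⅓ (O(J, H) = -⅓*(-1) = ⅓)
F(M, G) = -1 + M/3 (F(M, G) = M/3 - 1 = -1 + M/3)
Z(T, Y) = -5*T - 5*Y
Z(F(-5, 0), -9)*482 - 1*(-29206) = (-5*(-1 + (⅓)*(-5)) - 5*(-9))*482 - 1*(-29206) = (-5*(-1 - 5/3) + 45)*482 + 29206 = (-5*(-8/3) + 45)*482 + 29206 = (40/3 + 45)*482 + 29206 = (175/3)*482 + 29206 = 84350/3 + 29206 = 171968/3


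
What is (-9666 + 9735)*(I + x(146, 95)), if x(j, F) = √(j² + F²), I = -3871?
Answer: -267099 + 69*√30341 ≈ -2.5508e+5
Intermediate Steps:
x(j, F) = √(F² + j²)
(-9666 + 9735)*(I + x(146, 95)) = (-9666 + 9735)*(-3871 + √(95² + 146²)) = 69*(-3871 + √(9025 + 21316)) = 69*(-3871 + √30341) = -267099 + 69*√30341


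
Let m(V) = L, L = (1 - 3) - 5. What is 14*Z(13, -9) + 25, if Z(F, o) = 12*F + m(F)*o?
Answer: 3091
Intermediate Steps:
L = -7 (L = -2 - 5 = -7)
m(V) = -7
Z(F, o) = -7*o + 12*F (Z(F, o) = 12*F - 7*o = -7*o + 12*F)
14*Z(13, -9) + 25 = 14*(-7*(-9) + 12*13) + 25 = 14*(63 + 156) + 25 = 14*219 + 25 = 3066 + 25 = 3091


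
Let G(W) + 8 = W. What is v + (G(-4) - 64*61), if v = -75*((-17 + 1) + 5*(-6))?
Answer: -466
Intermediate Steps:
G(W) = -8 + W
v = 3450 (v = -75*(-16 - 30) = -75*(-46) = 3450)
v + (G(-4) - 64*61) = 3450 + ((-8 - 4) - 64*61) = 3450 + (-12 - 3904) = 3450 - 3916 = -466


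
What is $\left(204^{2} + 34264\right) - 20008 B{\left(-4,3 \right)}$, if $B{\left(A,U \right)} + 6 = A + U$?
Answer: $215936$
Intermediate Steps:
$B{\left(A,U \right)} = -6 + A + U$ ($B{\left(A,U \right)} = -6 + \left(A + U\right) = -6 + A + U$)
$\left(204^{2} + 34264\right) - 20008 B{\left(-4,3 \right)} = \left(204^{2} + 34264\right) - 20008 \left(-6 - 4 + 3\right) = \left(41616 + 34264\right) - -140056 = 75880 + 140056 = 215936$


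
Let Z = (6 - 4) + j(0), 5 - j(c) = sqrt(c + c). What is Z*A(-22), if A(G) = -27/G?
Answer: 189/22 ≈ 8.5909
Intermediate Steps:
j(c) = 5 - sqrt(2)*sqrt(c) (j(c) = 5 - sqrt(c + c) = 5 - sqrt(2*c) = 5 - sqrt(2)*sqrt(c))
Z = 7 (Z = (6 - 4) + (5 - sqrt(2)*sqrt(0)) = 2 + (5 - 1*sqrt(2)*0) = 2 + (5 + 0) = 2 + 5 = 7)
Z*A(-22) = 7*(-27/(-22)) = 7*(-27*(-1/22)) = 7*(27/22) = 189/22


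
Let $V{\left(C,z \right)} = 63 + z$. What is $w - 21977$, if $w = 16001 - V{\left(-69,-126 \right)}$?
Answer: $-5913$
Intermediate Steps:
$w = 16064$ ($w = 16001 - \left(63 - 126\right) = 16001 - -63 = 16001 + 63 = 16064$)
$w - 21977 = 16064 - 21977 = -5913$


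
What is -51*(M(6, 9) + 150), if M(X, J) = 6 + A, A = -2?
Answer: -7854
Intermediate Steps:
M(X, J) = 4 (M(X, J) = 6 - 2 = 4)
-51*(M(6, 9) + 150) = -51*(4 + 150) = -51*154 = -7854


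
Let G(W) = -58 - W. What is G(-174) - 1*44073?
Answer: -43957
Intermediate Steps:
G(-174) - 1*44073 = (-58 - 1*(-174)) - 1*44073 = (-58 + 174) - 44073 = 116 - 44073 = -43957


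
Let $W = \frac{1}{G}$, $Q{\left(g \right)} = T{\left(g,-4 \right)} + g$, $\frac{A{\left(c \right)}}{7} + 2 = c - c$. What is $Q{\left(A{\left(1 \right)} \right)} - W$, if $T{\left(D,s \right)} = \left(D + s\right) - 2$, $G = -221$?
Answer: $- \frac{7513}{221} \approx -33.995$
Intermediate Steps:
$A{\left(c \right)} = -14$ ($A{\left(c \right)} = -14 + 7 \left(c - c\right) = -14 + 7 \cdot 0 = -14 + 0 = -14$)
$T{\left(D,s \right)} = -2 + D + s$
$Q{\left(g \right)} = -6 + 2 g$ ($Q{\left(g \right)} = \left(-2 + g - 4\right) + g = \left(-6 + g\right) + g = -6 + 2 g$)
$W = - \frac{1}{221}$ ($W = \frac{1}{-221} = - \frac{1}{221} \approx -0.0045249$)
$Q{\left(A{\left(1 \right)} \right)} - W = \left(-6 + 2 \left(-14\right)\right) - - \frac{1}{221} = \left(-6 - 28\right) + \frac{1}{221} = -34 + \frac{1}{221} = - \frac{7513}{221}$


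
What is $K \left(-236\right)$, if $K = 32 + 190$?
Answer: $-52392$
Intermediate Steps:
$K = 222$
$K \left(-236\right) = 222 \left(-236\right) = -52392$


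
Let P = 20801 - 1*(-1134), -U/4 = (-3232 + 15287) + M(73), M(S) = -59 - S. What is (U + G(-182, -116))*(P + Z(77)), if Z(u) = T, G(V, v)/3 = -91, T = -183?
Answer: -1043334680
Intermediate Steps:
G(V, v) = -273 (G(V, v) = 3*(-91) = -273)
Z(u) = -183
U = -47692 (U = -4*((-3232 + 15287) + (-59 - 1*73)) = -4*(12055 + (-59 - 73)) = -4*(12055 - 132) = -4*11923 = -47692)
P = 21935 (P = 20801 + 1134 = 21935)
(U + G(-182, -116))*(P + Z(77)) = (-47692 - 273)*(21935 - 183) = -47965*21752 = -1043334680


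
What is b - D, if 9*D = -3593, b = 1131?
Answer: 13772/9 ≈ 1530.2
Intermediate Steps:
D = -3593/9 (D = (1/9)*(-3593) = -3593/9 ≈ -399.22)
b - D = 1131 - 1*(-3593/9) = 1131 + 3593/9 = 13772/9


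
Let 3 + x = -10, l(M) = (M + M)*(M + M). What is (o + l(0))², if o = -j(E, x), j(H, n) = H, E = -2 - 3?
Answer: 25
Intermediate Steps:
l(M) = 4*M² (l(M) = (2*M)*(2*M) = 4*M²)
E = -5
x = -13 (x = -3 - 10 = -13)
o = 5 (o = -1*(-5) = 5)
(o + l(0))² = (5 + 4*0²)² = (5 + 4*0)² = (5 + 0)² = 5² = 25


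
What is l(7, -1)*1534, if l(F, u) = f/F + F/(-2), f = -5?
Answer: -45253/7 ≈ -6464.7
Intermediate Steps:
l(F, u) = -5/F - F/2 (l(F, u) = -5/F + F/(-2) = -5/F + F*(-1/2) = -5/F - F/2)
l(7, -1)*1534 = (-5/7 - 1/2*7)*1534 = (-5*1/7 - 7/2)*1534 = (-5/7 - 7/2)*1534 = -59/14*1534 = -45253/7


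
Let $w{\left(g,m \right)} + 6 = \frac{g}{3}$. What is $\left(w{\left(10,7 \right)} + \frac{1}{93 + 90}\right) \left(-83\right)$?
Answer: $\frac{40421}{183} \approx 220.88$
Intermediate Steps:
$w{\left(g,m \right)} = -6 + \frac{g}{3}$
$\left(w{\left(10,7 \right)} + \frac{1}{93 + 90}\right) \left(-83\right) = \left(\left(-6 + \frac{1}{3} \cdot 10\right) + \frac{1}{93 + 90}\right) \left(-83\right) = \left(\left(-6 + \frac{10}{3}\right) + \frac{1}{183}\right) \left(-83\right) = \left(- \frac{8}{3} + \frac{1}{183}\right) \left(-83\right) = \left(- \frac{487}{183}\right) \left(-83\right) = \frac{40421}{183}$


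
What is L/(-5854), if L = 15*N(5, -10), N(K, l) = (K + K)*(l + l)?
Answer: 1500/2927 ≈ 0.51247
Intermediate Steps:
N(K, l) = 4*K*l (N(K, l) = (2*K)*(2*l) = 4*K*l)
L = -3000 (L = 15*(4*5*(-10)) = 15*(-200) = -3000)
L/(-5854) = -3000/(-5854) = -3000*(-1/5854) = 1500/2927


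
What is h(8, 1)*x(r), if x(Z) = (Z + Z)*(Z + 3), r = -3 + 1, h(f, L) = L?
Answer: -4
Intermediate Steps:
r = -2
x(Z) = 2*Z*(3 + Z) (x(Z) = (2*Z)*(3 + Z) = 2*Z*(3 + Z))
h(8, 1)*x(r) = 1*(2*(-2)*(3 - 2)) = 1*(2*(-2)*1) = 1*(-4) = -4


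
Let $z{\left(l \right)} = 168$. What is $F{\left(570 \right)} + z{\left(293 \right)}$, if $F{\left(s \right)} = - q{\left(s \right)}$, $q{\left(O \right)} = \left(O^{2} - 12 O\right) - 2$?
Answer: $-317890$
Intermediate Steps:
$q{\left(O \right)} = -2 + O^{2} - 12 O$
$F{\left(s \right)} = 2 - s^{2} + 12 s$ ($F{\left(s \right)} = - (-2 + s^{2} - 12 s) = 2 - s^{2} + 12 s$)
$F{\left(570 \right)} + z{\left(293 \right)} = \left(2 - 570^{2} + 12 \cdot 570\right) + 168 = \left(2 - 324900 + 6840\right) + 168 = -318058 + 168 = -317890$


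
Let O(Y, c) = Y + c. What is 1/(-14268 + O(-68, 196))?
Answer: -1/14140 ≈ -7.0721e-5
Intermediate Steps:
1/(-14268 + O(-68, 196)) = 1/(-14268 + (-68 + 196)) = 1/(-14268 + 128) = 1/(-14140) = -1/14140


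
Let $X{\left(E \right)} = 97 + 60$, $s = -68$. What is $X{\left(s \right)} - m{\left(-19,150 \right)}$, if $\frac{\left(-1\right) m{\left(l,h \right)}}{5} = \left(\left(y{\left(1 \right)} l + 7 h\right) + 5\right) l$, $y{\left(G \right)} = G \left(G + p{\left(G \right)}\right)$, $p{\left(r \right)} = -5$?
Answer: $-107288$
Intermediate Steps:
$X{\left(E \right)} = 157$
$y{\left(G \right)} = G \left(-5 + G\right)$ ($y{\left(G \right)} = G \left(G - 5\right) = G \left(-5 + G\right)$)
$m{\left(l,h \right)} = - 5 l \left(5 - 4 l + 7 h\right)$ ($m{\left(l,h \right)} = - 5 \left(\left(1 \left(-5 + 1\right) l + 7 h\right) + 5\right) l = - 5 \left(\left(1 \left(-4\right) l + 7 h\right) + 5\right) l = - 5 \left(\left(- 4 l + 7 h\right) + 5\right) l = - 5 \left(5 - 4 l + 7 h\right) l = - 5 l \left(5 - 4 l + 7 h\right)$)
$X{\left(s \right)} - m{\left(-19,150 \right)} = 157 - 5 \left(-19\right) \left(-5 - 1050 + 4 \left(-19\right)\right) = 157 - 5 \left(-19\right) \left(-5 - 1050 - 76\right) = 157 - 5 \left(-19\right) \left(-1131\right) = 157 - 107445 = -107288$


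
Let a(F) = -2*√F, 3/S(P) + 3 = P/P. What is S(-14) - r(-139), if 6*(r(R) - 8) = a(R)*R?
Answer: -19/2 - 139*I*√139/3 ≈ -9.5 - 546.26*I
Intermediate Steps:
S(P) = -3/2 (S(P) = 3/(-3 + P/P) = 3/(-3 + 1) = 3/(-2) = 3*(-½) = -3/2)
r(R) = 8 - R^(3/2)/3 (r(R) = 8 + ((-2*√R)*R)/6 = 8 + (-2*R^(3/2))/6 = 8 - R^(3/2)/3)
S(-14) - r(-139) = -3/2 - (8 - (-139)*I*√139/3) = -3/2 - (8 + 139*I*√139/3) = -3/2 + (-8 - 139*I*√139/3) = -19/2 - 139*I*√139/3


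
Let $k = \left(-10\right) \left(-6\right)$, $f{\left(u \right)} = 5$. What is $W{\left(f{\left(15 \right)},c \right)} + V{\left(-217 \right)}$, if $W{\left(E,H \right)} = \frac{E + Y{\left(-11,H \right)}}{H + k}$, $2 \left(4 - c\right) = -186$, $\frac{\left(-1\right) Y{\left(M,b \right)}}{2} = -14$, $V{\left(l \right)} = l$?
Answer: $- \frac{34036}{157} \approx -216.79$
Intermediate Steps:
$Y{\left(M,b \right)} = 28$ ($Y{\left(M,b \right)} = \left(-2\right) \left(-14\right) = 28$)
$c = 97$ ($c = 4 - -93 = 4 + 93 = 97$)
$k = 60$
$W{\left(E,H \right)} = \frac{28 + E}{60 + H}$ ($W{\left(E,H \right)} = \frac{E + 28}{H + 60} = \frac{28 + E}{60 + H}$)
$W{\left(f{\left(15 \right)},c \right)} + V{\left(-217 \right)} = \frac{28 + 5}{60 + 97} - 217 = \frac{1}{157} \cdot 33 - 217 = \frac{33}{157} - 217 = - \frac{34036}{157}$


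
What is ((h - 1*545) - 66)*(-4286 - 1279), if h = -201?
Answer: 4518780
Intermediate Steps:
((h - 1*545) - 66)*(-4286 - 1279) = ((-201 - 1*545) - 66)*(-4286 - 1279) = ((-201 - 545) - 66)*(-5565) = (-746 - 66)*(-5565) = -812*(-5565) = 4518780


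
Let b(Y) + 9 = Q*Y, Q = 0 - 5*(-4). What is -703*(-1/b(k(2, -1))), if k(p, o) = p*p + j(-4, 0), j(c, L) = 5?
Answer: 37/9 ≈ 4.1111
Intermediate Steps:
Q = 20 (Q = 0 + 20 = 20)
k(p, o) = 5 + p**2 (k(p, o) = p*p + 5 = p**2 + 5 = 5 + p**2)
b(Y) = -9 + 20*Y
-703*(-1/b(k(2, -1))) = -703*(-1/(-9 + 20*(5 + 2**2))) = -703*(-1/(-9 + 20*(5 + 4))) = -703*(-1/(-9 + 20*9)) = -703*(-1/(-9 + 180)) = -703/((-1*171)) = -703/(-171) = -703*(-1/171) = 37/9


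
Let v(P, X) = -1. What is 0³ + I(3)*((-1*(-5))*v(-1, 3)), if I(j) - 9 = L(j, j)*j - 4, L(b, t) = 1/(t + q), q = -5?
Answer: -35/2 ≈ -17.500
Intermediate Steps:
L(b, t) = 1/(-5 + t) (L(b, t) = 1/(t - 5) = 1/(-5 + t))
I(j) = 5 + j/(-5 + j) (I(j) = 9 + (j/(-5 + j) - 4) = 9 + (-4 + j/(-5 + j)) = 5 + j/(-5 + j))
0³ + I(3)*((-1*(-5))*v(-1, 3)) = 0³ + ((-25 + 6*3)/(-5 + 3))*(-1*(-5)*(-1)) = 0 + ((-25 + 18)/(-2))*(5*(-1)) = 0 - ½*(-7)*(-5) = 0 + (7/2)*(-5) = 0 - 35/2 = -35/2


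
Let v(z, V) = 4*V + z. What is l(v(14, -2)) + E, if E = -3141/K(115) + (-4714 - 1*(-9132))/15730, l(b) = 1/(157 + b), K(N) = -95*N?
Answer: 1609280679/2801159075 ≈ 0.57450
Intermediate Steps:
v(z, V) = z + 4*V
E = 9767458/17185025 (E = -3141/((-95*115)) + (-4714 - 1*(-9132))/15730 = -3141/(-10925) + (-4714 + 9132)*(1/15730) = -3141*(-1/10925) + 4418*(1/15730) = 3141/10925 + 2209/7865 = 9767458/17185025 ≈ 0.56837)
l(v(14, -2)) + E = 1/(157 + (14 + 4*(-2))) + 9767458/17185025 = 1/(157 + (14 - 8)) + 9767458/17185025 = 1/(157 + 6) + 9767458/17185025 = 1/163 + 9767458/17185025 = 1609280679/2801159075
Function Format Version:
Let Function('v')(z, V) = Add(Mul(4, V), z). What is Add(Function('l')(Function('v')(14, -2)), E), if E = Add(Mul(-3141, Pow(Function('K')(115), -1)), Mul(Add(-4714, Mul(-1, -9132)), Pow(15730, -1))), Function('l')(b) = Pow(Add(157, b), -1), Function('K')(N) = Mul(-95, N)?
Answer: Rational(1609280679, 2801159075) ≈ 0.57450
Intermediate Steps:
Function('v')(z, V) = Add(z, Mul(4, V))
E = Rational(9767458, 17185025) (E = Add(Mul(-3141, Pow(Mul(-95, 115), -1)), Mul(Add(-4714, Mul(-1, -9132)), Pow(15730, -1))) = Add(Mul(-3141, Pow(-10925, -1)), Mul(Add(-4714, 9132), Rational(1, 15730))) = Add(Mul(-3141, Rational(-1, 10925)), Mul(4418, Rational(1, 15730))) = Add(Rational(3141, 10925), Rational(2209, 7865)) = Rational(9767458, 17185025) ≈ 0.56837)
Add(Function('l')(Function('v')(14, -2)), E) = Add(Pow(Add(157, Add(14, Mul(4, -2))), -1), Rational(9767458, 17185025)) = Add(Pow(Add(157, Add(14, -8)), -1), Rational(9767458, 17185025)) = Add(Pow(Add(157, 6), -1), Rational(9767458, 17185025)) = Add(Pow(163, -1), Rational(9767458, 17185025)) = Add(Rational(1, 163), Rational(9767458, 17185025)) = Rational(1609280679, 2801159075)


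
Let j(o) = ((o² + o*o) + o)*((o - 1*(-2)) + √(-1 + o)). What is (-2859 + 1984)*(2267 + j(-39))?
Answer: 95238500 - 5255250*I*√10 ≈ 9.5239e+7 - 1.6619e+7*I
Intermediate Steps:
j(o) = (o + 2*o²)*(2 + o + √(-1 + o)) (j(o) = ((o² + o²) + o)*((o + 2) + √(-1 + o)) = (2*o² + o)*((2 + o) + √(-1 + o)) = (o + 2*o²)*(2 + o + √(-1 + o)))
(-2859 + 1984)*(2267 + j(-39)) = (-2859 + 1984)*(2267 - 39*(2 + √(-1 - 39) + 2*(-39)² + 5*(-39) + 2*(-39)*√(-1 - 39))) = -875*(2267 - 39*(2 + √(-40) + 2*1521 - 195 + 2*(-39)*√(-40))) = -875*(2267 - 39*(2 + 2*I*√10 + 3042 - 195 + 2*(-39)*(2*I*√10))) = -875*(2267 - 39*(2 + 2*I*√10 + 3042 - 195 - 156*I*√10)) = -875*(2267 - 39*(2849 - 154*I*√10)) = -875*(2267 + (-111111 + 6006*I*√10)) = -875*(-108844 + 6006*I*√10) = 95238500 - 5255250*I*√10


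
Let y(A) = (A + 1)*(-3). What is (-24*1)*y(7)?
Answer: 576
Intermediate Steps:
y(A) = -3 - 3*A (y(A) = (1 + A)*(-3) = -3 - 3*A)
(-24*1)*y(7) = (-24*1)*(-3 - 3*7) = -24*(-3 - 21) = -24*(-24) = 576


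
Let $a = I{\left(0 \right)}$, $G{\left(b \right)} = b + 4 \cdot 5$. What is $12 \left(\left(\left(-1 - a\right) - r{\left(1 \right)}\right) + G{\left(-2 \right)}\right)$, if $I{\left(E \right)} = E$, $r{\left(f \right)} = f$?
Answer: $192$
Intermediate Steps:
$G{\left(b \right)} = 20 + b$ ($G{\left(b \right)} = b + 20 = 20 + b$)
$a = 0$
$12 \left(\left(\left(-1 - a\right) - r{\left(1 \right)}\right) + G{\left(-2 \right)}\right) = 12 \left(\left(\left(-1 - 0\right) - 1\right) + \left(20 - 2\right)\right) = 12 \left(\left(\left(-1 + 0\right) - 1\right) + 18\right) = 12 \left(\left(-1 - 1\right) + 18\right) = 12 \left(-2 + 18\right) = 12 \cdot 16 = 192$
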